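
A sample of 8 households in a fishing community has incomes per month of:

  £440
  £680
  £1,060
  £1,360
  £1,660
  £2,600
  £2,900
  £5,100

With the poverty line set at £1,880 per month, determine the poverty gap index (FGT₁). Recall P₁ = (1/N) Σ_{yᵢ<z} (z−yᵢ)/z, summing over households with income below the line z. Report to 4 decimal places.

Incomes under z: £440, £680, £1,060, £1,360, £1,660 (q = 5 of N = 8).
Gap ratios (z−y)/z: (1880−440)/1880 = 0.7660; (1880−680)/1880 = 0.6383; (1880−1060)/1880 = 0.4362; (1880−1360)/1880 = 0.2766; (1880−1660)/1880 = 0.1170.
Sum of shortfalls = 2.234043; P₁ averages over all N: 2.234043 / 8 = 0.2793.

0.2793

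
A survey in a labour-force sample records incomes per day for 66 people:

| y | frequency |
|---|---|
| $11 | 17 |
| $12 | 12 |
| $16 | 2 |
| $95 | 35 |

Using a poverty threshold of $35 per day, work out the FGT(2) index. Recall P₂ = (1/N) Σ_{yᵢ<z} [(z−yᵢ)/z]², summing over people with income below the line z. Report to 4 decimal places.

Incomes under z: 17×$11, 12×$12, 2×$16 (q = 31 of N = 66).
Relative gaps: (35−11)/35 = 0.6857 (×17); (35−12)/35 = 0.6571 (×12); (35−16)/35 = 0.5429 (×2).
Squared: 0.4702 (×17); 0.4318 (×12); 0.2947 (×2).
Sum = 13.764898; P₂ = 13.764898 / 66 = 0.2086.

0.2086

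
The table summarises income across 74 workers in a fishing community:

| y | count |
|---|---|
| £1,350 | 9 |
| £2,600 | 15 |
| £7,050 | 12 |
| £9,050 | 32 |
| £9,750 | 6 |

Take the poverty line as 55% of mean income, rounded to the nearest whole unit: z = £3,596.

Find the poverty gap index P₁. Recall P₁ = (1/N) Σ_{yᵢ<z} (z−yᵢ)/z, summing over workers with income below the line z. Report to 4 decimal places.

Below the line: 9×£1,350, 15×£2,600 (q = 24 of N = 74).
Gap ratios (z−y)/z: (3596−1350)/3596 = 0.6246 (×9); (3596−2600)/3596 = 0.2770 (×15).
Σ = 9.775862. Dividing by the full population N = 74 gives P₁ = 0.1321.

0.1321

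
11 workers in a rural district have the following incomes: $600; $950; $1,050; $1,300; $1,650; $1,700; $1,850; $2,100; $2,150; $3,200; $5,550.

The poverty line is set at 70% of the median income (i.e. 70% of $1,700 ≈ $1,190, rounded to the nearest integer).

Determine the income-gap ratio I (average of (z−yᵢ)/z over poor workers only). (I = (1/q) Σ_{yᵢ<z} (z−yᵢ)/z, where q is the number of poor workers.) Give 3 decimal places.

Below the line: $600, $950, $1,050 (q = 3 of N = 11).
Relative gaps: 0.4958, 0.2017, 0.1176; sum = 0.815126.
I averages over the q = 3 poor units only: 0.815126 / 3 = 0.272.

0.272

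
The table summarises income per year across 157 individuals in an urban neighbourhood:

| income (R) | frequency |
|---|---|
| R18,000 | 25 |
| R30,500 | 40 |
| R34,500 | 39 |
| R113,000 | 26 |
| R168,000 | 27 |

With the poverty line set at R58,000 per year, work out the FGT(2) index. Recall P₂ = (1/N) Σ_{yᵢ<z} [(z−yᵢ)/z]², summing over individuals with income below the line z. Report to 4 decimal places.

0.1738

Below the line: 25×R18,000, 40×R30,500, 39×R34,500 (q = 104 of N = 157).
Relative gaps: (58000−18000)/58000 = 0.6897 (×25); (58000−30500)/58000 = 0.4741 (×40); (58000−34500)/58000 = 0.4052 (×39).
Squared: 0.4756 (×25); 0.2248 (×40); 0.1642 (×39).
Sum = 27.285300; P₂ = 27.285300 / 157 = 0.1738.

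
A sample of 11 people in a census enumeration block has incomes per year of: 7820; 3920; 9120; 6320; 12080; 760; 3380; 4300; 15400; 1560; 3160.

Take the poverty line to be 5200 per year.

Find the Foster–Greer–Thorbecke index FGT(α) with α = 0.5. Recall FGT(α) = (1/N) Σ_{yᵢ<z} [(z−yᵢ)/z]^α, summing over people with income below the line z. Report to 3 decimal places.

Poor units: 760, 1560, 3160, 3380, 3920, 4300 (q = 6 of N = 11).
Normalized shortfalls: (5200−760)/5200 = 0.8538; (5200−1560)/5200 = 0.7000; (5200−3160)/5200 = 0.3923; (5200−3380)/5200 = 0.3500; (5200−3920)/5200 = 0.2462; (5200−4300)/5200 = 0.1731.
Raised to α = 0.5: 0.92404; 0.83666; 0.62634; 0.59161; 0.49614; 0.41603.
Sum = 3.890815; FGT(0.5) = 3.890815 / 11 = 0.354.

0.354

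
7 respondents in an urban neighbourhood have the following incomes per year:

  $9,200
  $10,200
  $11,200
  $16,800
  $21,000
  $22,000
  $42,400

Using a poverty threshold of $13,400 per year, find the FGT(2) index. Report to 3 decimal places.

0.026

Below the line: $9,200, $10,200, $11,200 (q = 3 of N = 7).
Normalized shortfalls: (13400−9200)/13400 = 0.3134; (13400−10200)/13400 = 0.2388; (13400−11200)/13400 = 0.1642.
Squared: 0.0982; 0.0570; 0.0270.
Sum = 0.182223; P₂ = 0.182223 / 7 = 0.026.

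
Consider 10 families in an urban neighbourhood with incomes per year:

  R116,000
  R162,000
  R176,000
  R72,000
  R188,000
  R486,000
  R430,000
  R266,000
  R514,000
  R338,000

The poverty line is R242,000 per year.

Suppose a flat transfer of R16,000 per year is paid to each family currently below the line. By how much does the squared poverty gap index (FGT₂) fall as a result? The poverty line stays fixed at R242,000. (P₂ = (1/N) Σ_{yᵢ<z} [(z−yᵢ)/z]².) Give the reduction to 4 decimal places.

0.0249

Before: below the line — R72,000, R116,000, R162,000, R176,000, R188,000; squared poverty gap index (FGT₂) = 0.099802.
After the R16,000 transfer: below the line — R88,000, R132,000, R178,000, R192,000, R204,000; squared poverty gap index (FGT₂) = 0.074886.
Reduction = 0.099802 − 0.074886 = 0.0249.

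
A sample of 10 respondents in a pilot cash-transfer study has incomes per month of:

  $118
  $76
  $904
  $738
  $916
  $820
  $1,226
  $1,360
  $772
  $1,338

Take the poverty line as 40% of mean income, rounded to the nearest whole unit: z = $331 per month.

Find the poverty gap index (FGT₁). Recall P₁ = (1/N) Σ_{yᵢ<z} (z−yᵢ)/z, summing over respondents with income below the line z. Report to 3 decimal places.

Poor units: $76, $118 (q = 2 of N = 10).
Relative gaps: (331−76)/331 = 0.7704; (331−118)/331 = 0.6435.
Σ = 1.413897. Dividing by the full population N = 10 gives P₁ = 0.141.

0.141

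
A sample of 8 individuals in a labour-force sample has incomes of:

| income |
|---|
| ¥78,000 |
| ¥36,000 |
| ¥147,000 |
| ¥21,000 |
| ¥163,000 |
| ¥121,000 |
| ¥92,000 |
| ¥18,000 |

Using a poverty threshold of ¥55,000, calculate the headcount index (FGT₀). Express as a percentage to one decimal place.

3 of the 8 individuals have income below ¥55,000.
H = 3/8 = 37.5%.

37.5%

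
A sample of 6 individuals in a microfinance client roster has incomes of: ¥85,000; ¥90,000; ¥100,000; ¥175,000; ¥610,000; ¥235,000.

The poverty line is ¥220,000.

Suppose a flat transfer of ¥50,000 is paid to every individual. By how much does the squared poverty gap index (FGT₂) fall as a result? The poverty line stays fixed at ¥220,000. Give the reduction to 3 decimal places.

Before: below the line — ¥85,000, ¥90,000, ¥100,000, ¥175,000; squared poverty gap index (FGT₂) = 0.17751.
After the ¥50,000 transfer: below the line — ¥135,000, ¥140,000, ¥150,000; squared poverty gap index (FGT₂) = 0.06379.
Reduction = 0.17751 − 0.06379 = 0.114.

0.114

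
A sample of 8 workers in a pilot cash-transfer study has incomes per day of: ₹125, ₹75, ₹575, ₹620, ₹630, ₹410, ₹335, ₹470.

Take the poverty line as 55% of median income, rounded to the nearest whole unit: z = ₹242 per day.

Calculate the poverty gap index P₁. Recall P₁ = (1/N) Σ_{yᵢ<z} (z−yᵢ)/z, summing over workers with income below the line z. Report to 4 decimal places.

0.1467

Incomes under z: ₹75, ₹125 (q = 2 of N = 8).
Shortfall ratios: (242−75)/242 = 0.6901; (242−125)/242 = 0.4835.
Σ = 1.173554. Dividing by the full population N = 8 gives P₁ = 0.1467.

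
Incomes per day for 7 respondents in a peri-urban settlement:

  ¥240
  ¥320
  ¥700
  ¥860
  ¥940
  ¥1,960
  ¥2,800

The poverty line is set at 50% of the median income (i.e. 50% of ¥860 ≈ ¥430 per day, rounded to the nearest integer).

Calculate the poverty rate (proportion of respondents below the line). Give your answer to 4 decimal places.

2 of the 7 respondents have income below ¥430.
H = 2/7 = 0.2857.

0.2857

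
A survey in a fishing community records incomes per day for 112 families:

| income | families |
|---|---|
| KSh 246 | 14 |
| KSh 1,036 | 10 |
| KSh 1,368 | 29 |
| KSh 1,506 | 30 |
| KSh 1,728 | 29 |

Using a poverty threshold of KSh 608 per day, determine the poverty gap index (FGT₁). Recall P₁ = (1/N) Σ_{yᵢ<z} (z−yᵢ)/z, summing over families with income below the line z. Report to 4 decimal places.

Incomes under z: 14×KSh 246 (q = 14 of N = 112).
Gap ratios (z−y)/z: (608−246)/608 = 0.5954 (×14).
Sum of shortfalls = 8.335526; P₁ averages over all N: 8.335526 / 112 = 0.0744.

0.0744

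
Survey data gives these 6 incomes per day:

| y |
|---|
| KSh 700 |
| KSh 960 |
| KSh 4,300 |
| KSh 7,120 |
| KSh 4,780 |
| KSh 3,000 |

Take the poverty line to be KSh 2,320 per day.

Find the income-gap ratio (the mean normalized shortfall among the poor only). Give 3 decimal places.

Incomes under z: KSh 700, KSh 960 (q = 2 of N = 6).
Relative gaps: 0.6983, 0.5862; sum = 1.284483.
I averages over the q = 2 poor units only: 1.284483 / 2 = 0.642.

0.642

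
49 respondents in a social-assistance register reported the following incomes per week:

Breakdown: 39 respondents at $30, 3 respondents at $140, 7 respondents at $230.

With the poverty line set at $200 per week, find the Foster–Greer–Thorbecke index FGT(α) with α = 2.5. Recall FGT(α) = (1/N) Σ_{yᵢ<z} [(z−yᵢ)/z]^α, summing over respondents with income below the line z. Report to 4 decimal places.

0.5332

Poor units: 39×$30, 3×$140 (q = 42 of N = 49).
Shortfall ratios: (200−30)/200 = 0.8500 (×39); (200−140)/200 = 0.3000 (×3).
Raised to α = 2.5: 0.66611 (×39); 0.04930 (×3).
Sum = 26.126256; FGT(2.5) = 26.126256 / 49 = 0.5332.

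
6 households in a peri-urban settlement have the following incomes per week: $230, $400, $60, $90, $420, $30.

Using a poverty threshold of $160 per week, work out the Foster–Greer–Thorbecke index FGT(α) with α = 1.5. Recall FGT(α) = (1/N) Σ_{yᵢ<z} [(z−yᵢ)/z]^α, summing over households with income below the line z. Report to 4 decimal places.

0.2526

Below the line: $30, $60, $90 (q = 3 of N = 6).
Relative gaps: (160−30)/160 = 0.8125; (160−60)/160 = 0.6250; (160−90)/160 = 0.4375.
Raised to α = 1.5: 0.73238; 0.49411; 0.28938.
Sum = 1.515863; FGT(1.5) = 1.515863 / 6 = 0.2526.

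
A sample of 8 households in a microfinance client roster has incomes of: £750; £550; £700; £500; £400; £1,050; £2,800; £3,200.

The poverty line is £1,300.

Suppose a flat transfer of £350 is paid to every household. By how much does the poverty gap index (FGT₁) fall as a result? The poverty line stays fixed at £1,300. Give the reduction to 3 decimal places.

0.192

Before: below the line — £400, £500, £550, £700, £750, £1,050; poverty gap index (FGT₁) = 0.37019.
After the £350 transfer: below the line — £750, £850, £900, £1,050, £1,100; poverty gap index (FGT₁) = 0.17788.
Reduction = 0.37019 − 0.17788 = 0.192.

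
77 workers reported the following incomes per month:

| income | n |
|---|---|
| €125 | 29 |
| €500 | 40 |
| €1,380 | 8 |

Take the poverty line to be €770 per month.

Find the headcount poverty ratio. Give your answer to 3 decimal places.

0.896

69 of the 77 workers have income below €770.
H = 69/77 = 0.896.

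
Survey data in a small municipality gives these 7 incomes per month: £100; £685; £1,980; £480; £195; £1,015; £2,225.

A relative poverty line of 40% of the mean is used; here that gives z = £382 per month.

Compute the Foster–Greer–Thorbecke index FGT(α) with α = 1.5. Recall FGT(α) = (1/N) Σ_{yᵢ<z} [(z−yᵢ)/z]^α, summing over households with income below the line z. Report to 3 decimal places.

0.140

Incomes under z: £100, £195 (q = 2 of N = 7).
Relative gaps: (382−100)/382 = 0.7382; (382−195)/382 = 0.4895.
Raised to α = 1.5: 0.63428; 0.34251.
Sum = 0.976782; FGT(1.5) = 0.976782 / 7 = 0.140.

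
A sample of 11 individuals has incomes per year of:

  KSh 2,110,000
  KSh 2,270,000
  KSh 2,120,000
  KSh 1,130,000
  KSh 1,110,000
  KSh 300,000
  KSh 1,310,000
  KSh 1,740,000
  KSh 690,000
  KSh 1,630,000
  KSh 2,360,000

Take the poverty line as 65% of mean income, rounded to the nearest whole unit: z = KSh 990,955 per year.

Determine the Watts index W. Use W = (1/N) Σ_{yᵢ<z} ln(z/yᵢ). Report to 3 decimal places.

Poor units: KSh 300,000, KSh 690,000 (q = 2 of N = 11).
ln(z/y) terms: ln(990955/300000) = 1.1949; ln(990955/690000) = 0.3620.
W = 1.556864 / 11 = 0.142.

0.142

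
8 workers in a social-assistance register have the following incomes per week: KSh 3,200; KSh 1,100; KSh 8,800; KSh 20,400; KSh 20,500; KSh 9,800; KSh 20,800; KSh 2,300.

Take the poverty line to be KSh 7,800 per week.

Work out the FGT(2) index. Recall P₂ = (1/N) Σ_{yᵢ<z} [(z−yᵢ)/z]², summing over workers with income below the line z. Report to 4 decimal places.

0.1979

Incomes under z: KSh 1,100, KSh 2,300, KSh 3,200 (q = 3 of N = 8).
Relative gaps: (7800−1100)/7800 = 0.8590; (7800−2300)/7800 = 0.7051; (7800−3200)/7800 = 0.5897.
Squared: 0.7378; 0.4972; 0.3478.
Sum = 1.582840; P₂ = 1.582840 / 8 = 0.1979.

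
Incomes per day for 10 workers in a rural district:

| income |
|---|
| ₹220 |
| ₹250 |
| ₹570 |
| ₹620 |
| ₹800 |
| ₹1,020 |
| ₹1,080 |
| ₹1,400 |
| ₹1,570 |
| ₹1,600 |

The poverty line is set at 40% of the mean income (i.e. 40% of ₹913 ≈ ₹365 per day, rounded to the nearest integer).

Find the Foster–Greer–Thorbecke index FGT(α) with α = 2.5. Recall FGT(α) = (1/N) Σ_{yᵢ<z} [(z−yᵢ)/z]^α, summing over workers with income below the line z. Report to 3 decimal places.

Below z: ₹220, ₹250 (q = 2 of N = 10).
Normalized shortfalls: (365−220)/365 = 0.3973; (365−250)/365 = 0.3151.
Raised to α = 2.5: 0.09947; 0.05572.
Sum = 0.155189; FGT(2.5) = 0.155189 / 10 = 0.016.

0.016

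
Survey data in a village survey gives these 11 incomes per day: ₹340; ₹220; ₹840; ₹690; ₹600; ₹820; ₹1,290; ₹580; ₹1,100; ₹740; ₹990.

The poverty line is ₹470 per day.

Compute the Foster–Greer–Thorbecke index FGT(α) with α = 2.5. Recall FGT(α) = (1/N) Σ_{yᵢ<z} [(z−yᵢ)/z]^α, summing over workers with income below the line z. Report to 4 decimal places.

Below the line: ₹220, ₹340 (q = 2 of N = 11).
Relative gaps: (470−220)/470 = 0.5319; (470−340)/470 = 0.2766.
Raised to α = 2.5: 0.20635; 0.04024.
Sum = 0.246586; FGT(2.5) = 0.246586 / 11 = 0.0224.

0.0224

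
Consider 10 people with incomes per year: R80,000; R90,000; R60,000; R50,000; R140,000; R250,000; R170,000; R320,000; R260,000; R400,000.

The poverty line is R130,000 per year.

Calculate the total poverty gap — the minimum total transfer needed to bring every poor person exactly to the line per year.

R240,000

Poor units: R50,000, R60,000, R80,000, R90,000 (q = 4 of N = 10).
Individual gaps: 130000−50000 = 80000; 130000−60000 = 70000; 130000−80000 = 50000; 130000−90000 = 40000.
Aggregate gap = R240,000.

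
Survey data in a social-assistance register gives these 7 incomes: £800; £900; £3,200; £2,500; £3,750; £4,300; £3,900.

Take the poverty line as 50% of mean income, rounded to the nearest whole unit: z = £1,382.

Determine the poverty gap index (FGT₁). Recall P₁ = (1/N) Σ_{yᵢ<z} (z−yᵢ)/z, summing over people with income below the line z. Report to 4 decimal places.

0.1100

Incomes under z: £800, £900 (q = 2 of N = 7).
Normalized shortfalls: (1382−800)/1382 = 0.4211; (1382−900)/1382 = 0.3488.
Sum of shortfalls = 0.769899; P₁ averages over all N: 0.769899 / 7 = 0.1100.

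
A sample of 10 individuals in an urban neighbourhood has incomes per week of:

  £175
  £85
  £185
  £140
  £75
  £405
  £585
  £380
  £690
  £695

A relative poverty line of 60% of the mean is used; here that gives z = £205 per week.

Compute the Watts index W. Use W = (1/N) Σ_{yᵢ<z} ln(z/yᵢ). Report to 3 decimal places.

Below z: £75, £85, £140, £175, £185 (q = 5 of N = 10).
Log gaps: ln(205/75) = 1.0055; ln(205/85) = 0.8804; ln(205/140) = 0.3814; ln(205/175) = 0.1582; ln(205/185) = 0.1027.
W = 2.528126 / 10 = 0.253.

0.253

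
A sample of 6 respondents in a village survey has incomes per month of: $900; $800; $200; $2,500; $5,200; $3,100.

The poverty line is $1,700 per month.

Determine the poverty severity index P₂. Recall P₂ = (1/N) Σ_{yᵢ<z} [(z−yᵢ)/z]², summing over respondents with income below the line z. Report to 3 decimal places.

0.213

Incomes under z: $200, $800, $900 (q = 3 of N = 6).
Relative gaps: (1700−200)/1700 = 0.8824; (1700−800)/1700 = 0.5294; (1700−900)/1700 = 0.4706.
Squared: 0.7785; 0.2803; 0.2215.
Sum = 1.280277; P₂ = 1.280277 / 6 = 0.213.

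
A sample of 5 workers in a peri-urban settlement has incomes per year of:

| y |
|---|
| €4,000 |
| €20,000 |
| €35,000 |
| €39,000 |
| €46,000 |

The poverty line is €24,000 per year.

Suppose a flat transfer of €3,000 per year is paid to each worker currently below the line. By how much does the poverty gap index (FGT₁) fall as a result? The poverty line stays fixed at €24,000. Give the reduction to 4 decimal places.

Before: below the line — €4,000, €20,000; poverty gap index (FGT₁) = 0.200000.
After the €3,000 transfer: below the line — €7,000, €23,000; poverty gap index (FGT₁) = 0.150000.
Reduction = 0.200000 − 0.150000 = 0.0500.

0.0500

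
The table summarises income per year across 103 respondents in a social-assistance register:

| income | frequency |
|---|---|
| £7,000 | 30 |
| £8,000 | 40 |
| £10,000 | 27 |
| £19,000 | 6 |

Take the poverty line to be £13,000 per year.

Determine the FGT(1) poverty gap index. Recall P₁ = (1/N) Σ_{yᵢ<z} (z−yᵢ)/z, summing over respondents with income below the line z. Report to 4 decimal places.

Poor units: 30×£7,000, 40×£8,000, 27×£10,000 (q = 97 of N = 103).
Shortfall ratios: (13000−7000)/13000 = 0.4615 (×30); (13000−8000)/13000 = 0.3846 (×40); (13000−10000)/13000 = 0.2308 (×27).
Sum of shortfalls = 35.461538; P₁ averages over all N: 35.461538 / 103 = 0.3443.

0.3443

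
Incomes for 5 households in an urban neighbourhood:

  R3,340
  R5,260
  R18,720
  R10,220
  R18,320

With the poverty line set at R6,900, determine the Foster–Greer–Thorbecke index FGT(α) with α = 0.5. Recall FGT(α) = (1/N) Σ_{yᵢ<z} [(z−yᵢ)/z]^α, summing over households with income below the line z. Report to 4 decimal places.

0.2412

Below z: R3,340, R5,260 (q = 2 of N = 5).
Shortfall ratios: (6900−3340)/6900 = 0.5159; (6900−5260)/6900 = 0.2377.
Raised to α = 0.5: 0.71829; 0.48753.
Sum = 1.205817; FGT(0.5) = 1.205817 / 5 = 0.2412.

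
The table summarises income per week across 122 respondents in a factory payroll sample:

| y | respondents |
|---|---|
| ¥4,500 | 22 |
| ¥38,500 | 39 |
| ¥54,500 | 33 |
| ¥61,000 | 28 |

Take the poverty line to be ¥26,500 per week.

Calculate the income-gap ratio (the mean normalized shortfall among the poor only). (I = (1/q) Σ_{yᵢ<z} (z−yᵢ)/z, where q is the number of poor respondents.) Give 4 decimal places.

Below the line: 22×¥4,500 (q = 22 of N = 122).
Shortfall ratios (z−y)/z: 0.8302 (×22); sum = 18.264151.
I averages over the q = 22 poor units only: 18.264151 / 22 = 0.8302.

0.8302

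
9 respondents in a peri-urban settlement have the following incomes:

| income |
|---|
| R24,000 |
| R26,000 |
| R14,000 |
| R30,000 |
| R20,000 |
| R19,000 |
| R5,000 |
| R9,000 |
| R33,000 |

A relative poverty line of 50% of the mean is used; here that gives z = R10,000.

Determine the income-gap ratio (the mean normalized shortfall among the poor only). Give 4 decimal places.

Below the line: R5,000, R9,000 (q = 2 of N = 9).
Relative gaps: 0.5000, 0.1000; sum = 0.600000.
The income-gap ratio divides by q (the poor only): 0.600000 / 2 = 0.3000.

0.3000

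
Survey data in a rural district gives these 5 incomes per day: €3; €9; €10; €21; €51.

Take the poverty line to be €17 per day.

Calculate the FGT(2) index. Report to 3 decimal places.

Incomes under z: €3, €9, €10 (q = 3 of N = 5).
Relative gaps: (17−3)/17 = 0.8235; (17−9)/17 = 0.4706; (17−10)/17 = 0.4118.
Squared: 0.6782; 0.2215; 0.1696.
Sum = 1.069204; P₂ = 1.069204 / 5 = 0.214.

0.214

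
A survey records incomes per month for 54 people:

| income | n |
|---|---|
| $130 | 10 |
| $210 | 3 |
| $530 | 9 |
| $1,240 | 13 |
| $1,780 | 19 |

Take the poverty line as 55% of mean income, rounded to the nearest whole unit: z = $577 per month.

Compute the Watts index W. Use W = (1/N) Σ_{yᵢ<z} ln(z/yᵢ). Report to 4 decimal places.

Poor units: 10×$130, 3×$210, 9×$530 (q = 22 of N = 54).
Log shortfalls: ln(577/130) = 1.4903 (×10); ln(577/210) = 1.0107 (×3); ln(577/530) = 0.0850 (×9).
W = 18.699970 / 54 = 0.3463.

0.3463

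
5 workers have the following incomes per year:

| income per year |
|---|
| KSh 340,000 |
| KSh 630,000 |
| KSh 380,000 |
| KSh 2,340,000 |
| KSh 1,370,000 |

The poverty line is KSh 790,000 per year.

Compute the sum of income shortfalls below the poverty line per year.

Incomes under z: KSh 340,000, KSh 380,000, KSh 630,000 (q = 3 of N = 5).
Individual gaps: 790000−340000 = 450000; 790000−380000 = 410000; 790000−630000 = 160000.
Aggregate gap = KSh 1,020,000.

KSh 1,020,000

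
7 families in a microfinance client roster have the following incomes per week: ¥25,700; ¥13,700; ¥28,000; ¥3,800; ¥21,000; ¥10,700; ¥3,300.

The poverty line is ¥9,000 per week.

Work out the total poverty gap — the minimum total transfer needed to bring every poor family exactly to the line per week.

Incomes under z: ¥3,300, ¥3,800 (q = 2 of N = 7).
Individual gaps: 9000−3300 = 5700; 9000−3800 = 5200.
Aggregate gap = ¥10,900.

¥10,900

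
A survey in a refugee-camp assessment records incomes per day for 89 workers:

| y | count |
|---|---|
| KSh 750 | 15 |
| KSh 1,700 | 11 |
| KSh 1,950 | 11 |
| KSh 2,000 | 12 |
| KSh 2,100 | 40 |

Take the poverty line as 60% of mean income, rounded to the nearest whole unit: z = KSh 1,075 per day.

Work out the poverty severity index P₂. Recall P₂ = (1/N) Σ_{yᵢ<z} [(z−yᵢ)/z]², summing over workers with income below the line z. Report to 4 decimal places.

0.0154

Below the line: 15×KSh 750 (q = 15 of N = 89).
Normalized shortfalls: (1075−750)/1075 = 0.3023 (×15).
Squared: 0.0914 (×15).
Sum = 1.371011; P₂ = 1.371011 / 89 = 0.0154.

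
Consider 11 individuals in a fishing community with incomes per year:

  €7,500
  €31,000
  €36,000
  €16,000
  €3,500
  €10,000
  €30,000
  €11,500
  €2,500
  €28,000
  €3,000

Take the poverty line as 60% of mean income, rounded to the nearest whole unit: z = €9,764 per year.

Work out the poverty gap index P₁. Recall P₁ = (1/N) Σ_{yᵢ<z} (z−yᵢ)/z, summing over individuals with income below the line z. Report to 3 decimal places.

Below z: €2,500, €3,000, €3,500, €7,500 (q = 4 of N = 11).
Shortfall ratios: (9764−2500)/9764 = 0.7440; (9764−3000)/9764 = 0.6927; (9764−3500)/9764 = 0.6415; (9764−7500)/9764 = 0.2319.
Σ = 2.310119. Dividing by the full population N = 11 gives P₁ = 0.210.

0.210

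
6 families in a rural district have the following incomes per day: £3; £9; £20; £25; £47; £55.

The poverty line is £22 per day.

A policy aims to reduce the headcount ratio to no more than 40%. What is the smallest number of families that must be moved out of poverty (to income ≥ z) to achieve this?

3 of the 6 families are poor, so H = 3/6 = 0.500.
A headcount ratio of at most 40% allows at most ⌊0.40 × 6⌋ = 2 poor families.
So at least 3 − 2 = 1 must be lifted.

1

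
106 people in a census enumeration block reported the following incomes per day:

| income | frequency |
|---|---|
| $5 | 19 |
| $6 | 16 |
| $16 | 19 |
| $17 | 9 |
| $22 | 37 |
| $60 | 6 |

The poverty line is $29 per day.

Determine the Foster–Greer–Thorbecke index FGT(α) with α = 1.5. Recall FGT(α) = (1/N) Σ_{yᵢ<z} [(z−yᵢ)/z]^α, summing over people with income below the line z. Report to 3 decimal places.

0.359

Incomes under z: 19×$5, 16×$6, 19×$16, 9×$17, 37×$22 (q = 100 of N = 106).
Normalized shortfalls: (29−5)/29 = 0.8276 (×19); (29−6)/29 = 0.7931 (×16); (29−16)/29 = 0.4483 (×19); (29−17)/29 = 0.4138 (×9); (29−22)/29 = 0.2414 (×37).
Raised to α = 1.5: 0.75287 (×19); 0.70631 (×16); 0.30014 (×19); 0.26618 (×9); 0.11859 (×37).
Sum = 38.091521; FGT(1.5) = 38.091521 / 106 = 0.359.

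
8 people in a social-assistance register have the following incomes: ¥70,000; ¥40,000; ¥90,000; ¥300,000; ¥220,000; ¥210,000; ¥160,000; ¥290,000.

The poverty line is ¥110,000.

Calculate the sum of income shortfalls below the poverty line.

Below the line: ¥40,000, ¥70,000, ¥90,000 (q = 3 of N = 8).
Individual gaps: 110000−40000 = 70000; 110000−70000 = 40000; 110000−90000 = 20000.
Aggregate gap = ¥130,000.

¥130,000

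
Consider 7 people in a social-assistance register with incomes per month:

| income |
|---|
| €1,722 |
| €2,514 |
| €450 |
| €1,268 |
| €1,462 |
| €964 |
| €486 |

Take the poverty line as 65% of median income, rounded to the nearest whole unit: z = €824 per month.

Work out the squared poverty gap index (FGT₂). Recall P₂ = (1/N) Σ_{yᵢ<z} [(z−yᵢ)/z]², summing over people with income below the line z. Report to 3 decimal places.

Below the line: €450, €486 (q = 2 of N = 7).
Shortfall ratios: (824−450)/824 = 0.4539; (824−486)/824 = 0.4102.
Squared: 0.2060; 0.1683.
Sum = 0.374269; P₂ = 0.374269 / 7 = 0.053.

0.053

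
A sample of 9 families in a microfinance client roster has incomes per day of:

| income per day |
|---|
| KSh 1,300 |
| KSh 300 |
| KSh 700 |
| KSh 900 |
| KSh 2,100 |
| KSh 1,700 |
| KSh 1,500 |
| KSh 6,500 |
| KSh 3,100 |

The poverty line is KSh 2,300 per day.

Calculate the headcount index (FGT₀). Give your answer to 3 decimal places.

7 of the 9 families have income below KSh 2,300.
H = 7/9 = 0.778.

0.778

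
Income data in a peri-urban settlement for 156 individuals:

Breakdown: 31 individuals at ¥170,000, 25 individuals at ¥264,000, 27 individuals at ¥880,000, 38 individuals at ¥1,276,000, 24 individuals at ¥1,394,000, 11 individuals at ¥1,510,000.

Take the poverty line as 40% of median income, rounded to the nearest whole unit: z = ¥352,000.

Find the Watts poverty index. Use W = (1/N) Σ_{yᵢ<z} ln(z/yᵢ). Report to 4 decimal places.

Below the line: 31×¥170,000, 25×¥264,000 (q = 56 of N = 156).
Log gaps: ln(352000/170000) = 0.7278 (×31); ln(352000/264000) = 0.2877 (×25).
W = 29.754867 / 156 = 0.1907.

0.1907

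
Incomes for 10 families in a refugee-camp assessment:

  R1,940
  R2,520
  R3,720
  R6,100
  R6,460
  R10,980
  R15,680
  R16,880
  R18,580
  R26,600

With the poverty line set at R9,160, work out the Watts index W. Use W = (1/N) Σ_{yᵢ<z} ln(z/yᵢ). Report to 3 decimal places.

0.450

Below z: R1,940, R2,520, R3,720, R6,100, R6,460 (q = 5 of N = 10).
Log gaps: ln(9160/1940) = 1.5522; ln(9160/2520) = 1.2906; ln(9160/3720) = 0.9011; ln(9160/6100) = 0.4066; ln(9160/6460) = 0.3492.
W = 4.499642 / 10 = 0.450.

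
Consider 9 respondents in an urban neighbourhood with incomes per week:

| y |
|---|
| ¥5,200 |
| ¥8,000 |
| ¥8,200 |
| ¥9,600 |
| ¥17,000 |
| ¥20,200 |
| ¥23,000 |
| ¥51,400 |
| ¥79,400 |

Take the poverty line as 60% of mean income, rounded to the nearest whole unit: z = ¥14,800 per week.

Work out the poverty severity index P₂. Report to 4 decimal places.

0.1060

Below z: ¥5,200, ¥8,000, ¥8,200, ¥9,600 (q = 4 of N = 9).
Shortfall ratios: (14800−5200)/14800 = 0.6486; (14800−8000)/14800 = 0.4595; (14800−8200)/14800 = 0.4459; (14800−9600)/14800 = 0.3514.
Squared: 0.4207; 0.2111; 0.1989; 0.1234.
Sum = 0.954164; P₂ = 0.954164 / 9 = 0.1060.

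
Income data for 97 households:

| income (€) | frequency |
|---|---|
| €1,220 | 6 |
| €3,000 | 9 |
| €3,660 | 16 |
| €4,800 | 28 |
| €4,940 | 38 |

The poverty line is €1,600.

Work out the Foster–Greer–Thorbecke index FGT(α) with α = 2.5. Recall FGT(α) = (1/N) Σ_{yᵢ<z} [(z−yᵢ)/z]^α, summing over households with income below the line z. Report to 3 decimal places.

0.002

Below z: 6×€1,220 (q = 6 of N = 97).
Gap ratios (z−y)/z: (1600−1220)/1600 = 0.2375 (×6).
Raised to α = 2.5: 0.02749 (×6).
Sum = 0.164934; FGT(2.5) = 0.164934 / 97 = 0.002.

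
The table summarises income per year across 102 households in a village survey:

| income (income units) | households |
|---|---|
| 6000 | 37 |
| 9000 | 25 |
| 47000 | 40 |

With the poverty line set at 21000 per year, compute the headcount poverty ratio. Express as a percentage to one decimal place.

62 of the 102 households have income below 21000.
H = 62/102 = 60.8%.

60.8%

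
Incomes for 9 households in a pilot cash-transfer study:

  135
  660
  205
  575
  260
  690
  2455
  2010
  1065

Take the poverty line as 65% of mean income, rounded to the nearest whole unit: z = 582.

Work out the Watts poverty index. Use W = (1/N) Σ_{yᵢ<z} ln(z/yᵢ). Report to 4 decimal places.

Poor units: 135, 205, 260, 575 (q = 4 of N = 9).
ln(z/y) terms: ln(582/135) = 1.4612; ln(582/205) = 1.0435; ln(582/260) = 0.8058; ln(582/575) = 0.0121.
W = 3.322545 / 9 = 0.3692.

0.3692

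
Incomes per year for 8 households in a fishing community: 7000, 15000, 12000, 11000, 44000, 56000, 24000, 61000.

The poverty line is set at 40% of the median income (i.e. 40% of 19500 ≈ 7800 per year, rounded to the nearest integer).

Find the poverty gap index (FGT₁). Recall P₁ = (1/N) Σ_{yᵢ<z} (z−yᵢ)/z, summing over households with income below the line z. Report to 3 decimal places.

0.013

Below the line: 7000 (q = 1 of N = 8).
Shortfall ratios: (7800−7000)/7800 = 0.1026.
Σ = 0.102564. Dividing by the full population N = 8 gives P₁ = 0.013.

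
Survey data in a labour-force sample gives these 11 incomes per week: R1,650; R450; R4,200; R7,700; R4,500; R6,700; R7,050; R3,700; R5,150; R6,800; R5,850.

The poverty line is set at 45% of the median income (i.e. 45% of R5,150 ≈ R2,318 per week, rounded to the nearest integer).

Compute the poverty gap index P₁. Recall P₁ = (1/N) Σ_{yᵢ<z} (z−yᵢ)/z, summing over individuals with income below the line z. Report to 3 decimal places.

Below z: R450, R1,650 (q = 2 of N = 11).
Shortfall ratios: (2318−450)/2318 = 0.8059; (2318−1650)/2318 = 0.2882.
Σ = 1.094047. Dividing by the full population N = 11 gives P₁ = 0.099.

0.099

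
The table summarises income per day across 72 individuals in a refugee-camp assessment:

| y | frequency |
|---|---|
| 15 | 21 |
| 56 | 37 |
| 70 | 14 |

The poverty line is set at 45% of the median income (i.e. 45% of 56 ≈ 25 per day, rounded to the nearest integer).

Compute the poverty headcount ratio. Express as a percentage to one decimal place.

21 of the 72 individuals have income below 25.
H = 21/72 = 29.2%.

29.2%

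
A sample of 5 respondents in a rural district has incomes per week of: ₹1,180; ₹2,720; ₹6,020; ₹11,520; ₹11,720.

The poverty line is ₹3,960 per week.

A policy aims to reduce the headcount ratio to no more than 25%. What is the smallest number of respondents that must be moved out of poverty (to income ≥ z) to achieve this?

2 of the 5 respondents are poor, so H = 2/5 = 0.400.
A headcount ratio of at most 25% allows at most ⌊0.25 × 5⌋ = 1 poor respondents.
So at least 2 − 1 = 1 must be lifted.

1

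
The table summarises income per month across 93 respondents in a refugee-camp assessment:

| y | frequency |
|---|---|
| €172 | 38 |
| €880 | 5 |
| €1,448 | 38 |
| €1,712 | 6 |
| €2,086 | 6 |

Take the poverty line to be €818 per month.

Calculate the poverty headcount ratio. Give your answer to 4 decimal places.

38 of the 93 respondents have income below €818.
H = 38/93 = 0.4086.

0.4086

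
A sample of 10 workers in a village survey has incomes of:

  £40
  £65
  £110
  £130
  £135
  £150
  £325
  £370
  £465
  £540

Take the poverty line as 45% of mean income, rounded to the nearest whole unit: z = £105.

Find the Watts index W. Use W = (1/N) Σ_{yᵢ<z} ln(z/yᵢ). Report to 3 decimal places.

Below z: £40, £65 (q = 2 of N = 10).
Log gaps: ln(105/40) = 0.9651; ln(105/65) = 0.4796.
W = 1.444654 / 10 = 0.144.

0.144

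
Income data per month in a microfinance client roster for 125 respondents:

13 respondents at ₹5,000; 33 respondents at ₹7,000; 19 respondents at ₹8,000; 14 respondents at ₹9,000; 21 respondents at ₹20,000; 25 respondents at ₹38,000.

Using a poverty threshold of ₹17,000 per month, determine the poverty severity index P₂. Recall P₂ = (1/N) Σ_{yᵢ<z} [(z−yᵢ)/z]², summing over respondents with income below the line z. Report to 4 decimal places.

0.2106

Poor units: 13×₹5,000, 33×₹7,000, 19×₹8,000, 14×₹9,000 (q = 79 of N = 125).
Gap ratios (z−y)/z: (17000−5000)/17000 = 0.7059 (×13); (17000−7000)/17000 = 0.5882 (×33); (17000−8000)/17000 = 0.5294 (×19); (17000−9000)/17000 = 0.4706 (×14).
Squared: 0.4983 (×13); 0.3460 (×33); 0.2803 (×19); 0.2215 (×14).
Sum = 26.321799; P₂ = 26.321799 / 125 = 0.2106.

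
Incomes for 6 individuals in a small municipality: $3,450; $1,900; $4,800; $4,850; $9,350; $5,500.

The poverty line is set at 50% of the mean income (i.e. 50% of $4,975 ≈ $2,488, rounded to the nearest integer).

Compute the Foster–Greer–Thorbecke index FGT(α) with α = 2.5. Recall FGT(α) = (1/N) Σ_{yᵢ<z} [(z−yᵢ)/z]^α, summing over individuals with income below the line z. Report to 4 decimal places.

0.0045

Below z: $1,900 (q = 1 of N = 6).
Shortfall ratios: (2488−1900)/2488 = 0.2363.
Raised to α = 2.5: 0.02715.
Sum = 0.027153; FGT(2.5) = 0.027153 / 6 = 0.0045.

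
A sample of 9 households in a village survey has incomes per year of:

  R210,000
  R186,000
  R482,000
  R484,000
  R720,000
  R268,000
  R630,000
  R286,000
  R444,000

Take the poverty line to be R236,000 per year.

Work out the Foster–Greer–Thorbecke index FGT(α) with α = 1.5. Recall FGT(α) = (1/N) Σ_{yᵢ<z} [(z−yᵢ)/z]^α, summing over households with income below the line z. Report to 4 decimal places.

0.0149

Poor units: R186,000, R210,000 (q = 2 of N = 9).
Relative gaps: (236000−186000)/236000 = 0.2119; (236000−210000)/236000 = 0.1102.
Raised to α = 1.5: 0.09752; 0.03657.
Sum = 0.134086; FGT(1.5) = 0.134086 / 9 = 0.0149.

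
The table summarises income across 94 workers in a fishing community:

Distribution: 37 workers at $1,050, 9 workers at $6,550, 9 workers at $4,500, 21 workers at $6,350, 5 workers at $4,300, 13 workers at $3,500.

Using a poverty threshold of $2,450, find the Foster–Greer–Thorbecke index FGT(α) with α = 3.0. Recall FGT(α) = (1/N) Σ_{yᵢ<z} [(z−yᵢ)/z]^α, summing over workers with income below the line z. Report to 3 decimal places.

Below z: 37×$1,050 (q = 37 of N = 94).
Relative gaps: (2450−1050)/2450 = 0.5714 (×37).
Raised to α = 3.0: 0.18659 (×37).
Sum = 6.903790; FGT(3.0) = 6.903790 / 94 = 0.073.

0.073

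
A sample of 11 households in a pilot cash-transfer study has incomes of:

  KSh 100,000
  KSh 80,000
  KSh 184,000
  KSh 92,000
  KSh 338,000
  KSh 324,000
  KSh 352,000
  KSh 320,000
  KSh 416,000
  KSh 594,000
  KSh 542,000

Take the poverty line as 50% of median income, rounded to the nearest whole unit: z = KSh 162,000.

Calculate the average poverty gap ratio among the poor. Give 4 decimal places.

0.4403

Poor units: KSh 80,000, KSh 92,000, KSh 100,000 (q = 3 of N = 11).
Relative gaps: 0.5062, 0.4321, 0.3827; sum = 1.320988.
I averages over the q = 3 poor units only: 1.320988 / 3 = 0.4403.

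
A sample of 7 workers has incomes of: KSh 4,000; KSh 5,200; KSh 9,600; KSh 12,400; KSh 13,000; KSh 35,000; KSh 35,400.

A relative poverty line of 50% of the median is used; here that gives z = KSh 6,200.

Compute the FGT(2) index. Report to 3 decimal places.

Below the line: KSh 4,000, KSh 5,200 (q = 2 of N = 7).
Normalized shortfalls: (6200−4000)/6200 = 0.3548; (6200−5200)/6200 = 0.1613.
Squared: 0.1259; 0.0260.
Sum = 0.151925; P₂ = 0.151925 / 7 = 0.022.

0.022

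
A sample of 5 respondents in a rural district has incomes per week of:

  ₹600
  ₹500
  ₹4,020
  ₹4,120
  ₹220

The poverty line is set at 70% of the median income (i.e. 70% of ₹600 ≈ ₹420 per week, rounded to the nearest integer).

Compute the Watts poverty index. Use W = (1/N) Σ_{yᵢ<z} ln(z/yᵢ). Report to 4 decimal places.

0.1293

Incomes under z: ₹220 (q = 1 of N = 5).
ln(z/y) terms: ln(420/220) = 0.6466.
W = 0.646627 / 5 = 0.1293.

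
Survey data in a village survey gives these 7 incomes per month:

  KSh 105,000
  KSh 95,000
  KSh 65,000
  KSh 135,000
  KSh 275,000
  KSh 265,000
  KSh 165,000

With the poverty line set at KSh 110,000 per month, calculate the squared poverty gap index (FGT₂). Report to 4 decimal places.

Poor units: KSh 65,000, KSh 95,000, KSh 105,000 (q = 3 of N = 7).
Relative gaps: (110000−65000)/110000 = 0.4091; (110000−95000)/110000 = 0.1364; (110000−105000)/110000 = 0.0455.
Squared: 0.1674; 0.0186; 0.0021.
Sum = 0.188017; P₂ = 0.188017 / 7 = 0.0269.

0.0269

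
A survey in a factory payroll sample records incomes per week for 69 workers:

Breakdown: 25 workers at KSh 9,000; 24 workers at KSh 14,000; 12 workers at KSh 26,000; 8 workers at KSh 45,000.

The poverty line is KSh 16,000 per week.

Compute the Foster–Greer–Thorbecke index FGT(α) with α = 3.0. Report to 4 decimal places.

Below z: 25×KSh 9,000, 24×KSh 14,000 (q = 49 of N = 69).
Shortfall ratios: (16000−9000)/16000 = 0.4375 (×25); (16000−14000)/16000 = 0.1250 (×24).
Raised to α = 3.0: 0.08374 (×25); 0.00195 (×24).
Sum = 2.140381; FGT(3.0) = 2.140381 / 69 = 0.0310.

0.0310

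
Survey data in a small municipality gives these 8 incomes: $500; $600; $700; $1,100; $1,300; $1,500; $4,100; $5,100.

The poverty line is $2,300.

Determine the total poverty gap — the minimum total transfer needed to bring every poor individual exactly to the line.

Below the line: $500, $600, $700, $1,100, $1,300, $1,500 (q = 6 of N = 8).
Individual gaps: 2300−500 = 1800; 2300−600 = 1700; 2300−700 = 1600; 2300−1100 = 1200; 2300−1300 = 1000; 2300−1500 = 800.
Aggregate gap = $8,100.

$8,100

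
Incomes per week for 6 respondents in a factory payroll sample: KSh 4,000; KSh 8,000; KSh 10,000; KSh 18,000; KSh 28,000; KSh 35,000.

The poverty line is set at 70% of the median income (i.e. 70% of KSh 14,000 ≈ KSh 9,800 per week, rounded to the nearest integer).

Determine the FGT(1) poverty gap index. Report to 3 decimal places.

Below the line: KSh 4,000, KSh 8,000 (q = 2 of N = 6).
Normalized shortfalls: (9800−4000)/9800 = 0.5918; (9800−8000)/9800 = 0.1837.
Σ = 0.775510. Dividing by the full population N = 6 gives P₁ = 0.129.

0.129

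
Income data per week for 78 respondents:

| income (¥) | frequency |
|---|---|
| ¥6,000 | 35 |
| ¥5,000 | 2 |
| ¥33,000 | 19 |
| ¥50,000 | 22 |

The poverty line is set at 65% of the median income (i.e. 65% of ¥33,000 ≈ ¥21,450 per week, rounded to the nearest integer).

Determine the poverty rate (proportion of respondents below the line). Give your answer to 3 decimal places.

37 of the 78 respondents have income below ¥21,450.
H = 37/78 = 0.474.

0.474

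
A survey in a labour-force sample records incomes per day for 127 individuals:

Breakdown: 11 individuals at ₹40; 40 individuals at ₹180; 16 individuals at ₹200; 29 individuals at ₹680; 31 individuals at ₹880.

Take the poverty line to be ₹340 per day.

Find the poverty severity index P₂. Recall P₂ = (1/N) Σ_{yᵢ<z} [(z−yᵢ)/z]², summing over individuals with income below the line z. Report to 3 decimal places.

0.159

Below the line: 11×₹40, 40×₹180, 16×₹200 (q = 67 of N = 127).
Gap ratios (z−y)/z: (340−40)/340 = 0.8824 (×11); (340−180)/340 = 0.4706 (×40); (340−200)/340 = 0.4118 (×16).
Squared: 0.7785 (×11); 0.2215 (×40); 0.1696 (×16).
Sum = 20.134948; P₂ = 20.134948 / 127 = 0.159.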